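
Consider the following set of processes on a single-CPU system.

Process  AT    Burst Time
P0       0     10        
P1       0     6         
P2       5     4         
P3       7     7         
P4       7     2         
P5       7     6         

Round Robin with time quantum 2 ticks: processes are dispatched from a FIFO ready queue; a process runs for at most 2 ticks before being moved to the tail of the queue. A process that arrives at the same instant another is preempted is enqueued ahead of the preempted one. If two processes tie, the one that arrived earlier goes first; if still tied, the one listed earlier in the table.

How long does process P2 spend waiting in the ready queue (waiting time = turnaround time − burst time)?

Gantt: | P0 0-2 | P1 2-4 | P0 4-6 | P1 6-8 | P2 8-10 | P0 10-12 | P3 12-14 | P4 14-16 | P5 16-18 | P1 18-20 | P2 20-22 | P0 22-24 | P3 24-26 | P5 26-28 | P0 28-30 | P3 30-32 | P5 32-34 | P3 34-35 |
Completion: P0=30  P1=20  P2=22  P3=35  P4=16  P5=34
Turnaround (C−A): P0=30  P1=20  P2=17  P3=28  P4=9  P5=27
Waiting(P2) = turnaround − burst = 17 − 4 = 13

13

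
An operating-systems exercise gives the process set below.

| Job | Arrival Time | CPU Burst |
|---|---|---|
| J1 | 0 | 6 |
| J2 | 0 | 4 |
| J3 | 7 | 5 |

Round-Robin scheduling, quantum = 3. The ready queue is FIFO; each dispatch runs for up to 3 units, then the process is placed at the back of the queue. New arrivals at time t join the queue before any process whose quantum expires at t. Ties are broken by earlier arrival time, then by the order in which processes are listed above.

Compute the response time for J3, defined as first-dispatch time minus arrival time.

Schedule: | J1 0-3 | J2 3-6 | J1 6-9 | J2 9-10 | J3 10-15 |
Completion: J1=9  J2=10  J3=15
Turnaround (C−A): J1=9  J2=10  J3=8
Response(J3) = first start − arrival = 10 − 7 = 3

3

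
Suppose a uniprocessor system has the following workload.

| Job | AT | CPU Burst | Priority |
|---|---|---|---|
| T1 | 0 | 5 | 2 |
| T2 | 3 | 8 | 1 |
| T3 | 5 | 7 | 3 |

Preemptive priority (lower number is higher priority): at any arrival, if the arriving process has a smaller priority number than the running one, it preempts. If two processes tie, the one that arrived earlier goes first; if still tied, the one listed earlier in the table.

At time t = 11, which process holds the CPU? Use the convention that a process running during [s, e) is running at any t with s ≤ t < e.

T1

Schedule: | T1 0-3 | T2 3-11 | T1 11-13 | T3 13-20 |
Completion: T1=13  T2=11  T3=20
Turnaround (C−A): T1=13  T2=8  T3=15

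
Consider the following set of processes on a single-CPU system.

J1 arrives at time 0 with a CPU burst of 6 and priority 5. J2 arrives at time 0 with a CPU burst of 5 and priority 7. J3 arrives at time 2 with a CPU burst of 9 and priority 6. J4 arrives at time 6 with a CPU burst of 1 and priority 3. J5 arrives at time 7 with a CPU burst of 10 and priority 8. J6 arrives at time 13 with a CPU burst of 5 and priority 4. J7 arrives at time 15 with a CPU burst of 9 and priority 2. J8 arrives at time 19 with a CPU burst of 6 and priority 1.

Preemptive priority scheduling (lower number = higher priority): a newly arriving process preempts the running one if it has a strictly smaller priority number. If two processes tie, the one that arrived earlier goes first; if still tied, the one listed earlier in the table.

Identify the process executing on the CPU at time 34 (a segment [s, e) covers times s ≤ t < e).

Gantt: | J1 0-6 | J4 6-7 | J3 7-13 | J6 13-15 | J7 15-19 | J8 19-25 | J7 25-30 | J6 30-33 | J3 33-36 | J2 36-41 | J5 41-51 |
Completion: J1=6  J2=41  J3=36  J4=7  J5=51  J6=33  J7=30  J8=25
Turnaround (C−A): J1=6  J2=41  J3=34  J4=1  J5=44  J6=20  J7=15  J8=6

J3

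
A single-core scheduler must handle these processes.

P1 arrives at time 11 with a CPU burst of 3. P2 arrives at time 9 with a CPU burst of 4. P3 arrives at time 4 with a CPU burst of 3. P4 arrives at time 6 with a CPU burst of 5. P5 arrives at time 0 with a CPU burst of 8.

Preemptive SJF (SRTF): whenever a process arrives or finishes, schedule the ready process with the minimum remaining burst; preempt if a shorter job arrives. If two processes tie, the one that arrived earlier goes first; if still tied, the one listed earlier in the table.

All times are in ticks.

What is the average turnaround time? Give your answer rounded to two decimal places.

8.60

Timeline: | P5 0-4 | P3 4-7 | P5 7-11 | P1 11-14 | P2 14-18 | P4 18-23 |
Completion: P1=14  P2=18  P3=7  P4=23  P5=11
Turnaround (C−A): P1=3  P2=9  P3=3  P4=17  P5=11
Turnaround times: P1=3, P2=9, P3=3, P4=17, P5=11
Average turnaround = (3+9+3+17+11) / 5 = 43/5 = 8.60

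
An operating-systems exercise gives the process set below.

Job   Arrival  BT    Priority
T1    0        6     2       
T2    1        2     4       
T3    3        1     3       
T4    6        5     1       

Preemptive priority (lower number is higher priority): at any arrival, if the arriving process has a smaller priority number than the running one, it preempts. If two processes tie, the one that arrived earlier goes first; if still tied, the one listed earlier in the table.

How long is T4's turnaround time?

Gantt: | T1 0-6 | T4 6-11 | T3 11-12 | T2 12-14 |
Completion: T1=6  T2=14  T3=12  T4=11
Turnaround (C−A): T1=6  T2=13  T3=9  T4=5
Turnaround(T4) = completion − arrival = 11 − 6 = 5

5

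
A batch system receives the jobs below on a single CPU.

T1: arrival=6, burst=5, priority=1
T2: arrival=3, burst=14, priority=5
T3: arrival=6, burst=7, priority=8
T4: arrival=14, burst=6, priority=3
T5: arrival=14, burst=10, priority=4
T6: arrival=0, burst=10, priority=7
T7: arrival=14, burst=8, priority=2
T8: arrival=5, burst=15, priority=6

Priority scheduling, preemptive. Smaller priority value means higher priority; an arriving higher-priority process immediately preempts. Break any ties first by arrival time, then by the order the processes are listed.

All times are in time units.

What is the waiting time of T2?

29

Timeline: | T6 0-3 | T2 3-6 | T1 6-11 | T2 11-14 | T7 14-22 | T4 22-28 | T5 28-38 | T2 38-46 | T8 46-61 | T6 61-68 | T3 68-75 |
Completion: T1=11  T2=46  T3=75  T4=28  T5=38  T6=68  T7=22  T8=61
Waiting(T2) = turnaround − burst = 43 − 14 = 29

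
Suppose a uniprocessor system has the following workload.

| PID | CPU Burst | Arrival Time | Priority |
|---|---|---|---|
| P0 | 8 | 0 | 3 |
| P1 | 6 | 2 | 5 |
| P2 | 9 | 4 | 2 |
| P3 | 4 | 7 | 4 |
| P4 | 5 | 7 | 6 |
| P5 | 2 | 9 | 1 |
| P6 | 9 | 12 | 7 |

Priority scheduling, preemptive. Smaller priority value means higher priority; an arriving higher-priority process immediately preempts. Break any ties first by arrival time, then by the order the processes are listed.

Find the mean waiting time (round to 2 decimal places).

12.86

Timeline: | P0 0-4 | P2 4-9 | P5 9-11 | P2 11-15 | P0 15-19 | P3 19-23 | P1 23-29 | P4 29-34 | P6 34-43 |
Completion: P0=19  P1=29  P2=15  P3=23  P4=34  P5=11  P6=43
Turnaround (C−A): P0=19  P1=27  P2=11  P3=16  P4=27  P5=2  P6=31
Waiting times: P0=11, P1=21, P2=2, P3=12, P4=22, P5=0, P6=22
Average waiting = (11+21+2+12+22+0+22) / 7 = 90/7 = 12.86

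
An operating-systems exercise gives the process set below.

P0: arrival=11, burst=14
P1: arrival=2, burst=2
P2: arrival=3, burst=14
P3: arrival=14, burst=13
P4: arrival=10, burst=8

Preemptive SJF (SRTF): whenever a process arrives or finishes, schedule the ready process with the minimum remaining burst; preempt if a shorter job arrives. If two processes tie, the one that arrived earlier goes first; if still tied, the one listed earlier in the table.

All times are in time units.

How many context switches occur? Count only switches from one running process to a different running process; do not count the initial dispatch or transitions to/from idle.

4

Schedule: | idle 0-2 | P1 2-4 | P2 4-18 | P4 18-26 | P3 26-39 | P0 39-53 |
Completion: P0=53  P1=4  P2=18  P3=39  P4=26
Turnaround (C−A): P0=42  P1=2  P2=15  P3=25  P4=16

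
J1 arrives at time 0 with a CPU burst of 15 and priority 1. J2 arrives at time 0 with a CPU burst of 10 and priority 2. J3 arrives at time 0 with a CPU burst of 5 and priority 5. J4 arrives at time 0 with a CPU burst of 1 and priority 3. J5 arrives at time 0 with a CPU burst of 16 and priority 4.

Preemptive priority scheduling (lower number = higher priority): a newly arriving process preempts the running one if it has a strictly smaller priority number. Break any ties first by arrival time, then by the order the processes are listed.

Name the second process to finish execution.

J2

Timeline: | J1 0-15 | J2 15-25 | J4 25-26 | J5 26-42 | J3 42-47 |
Completion: J1=15  J2=25  J3=47  J4=26  J5=42
Finish order: J1 → J2 → J4 → J5 → J3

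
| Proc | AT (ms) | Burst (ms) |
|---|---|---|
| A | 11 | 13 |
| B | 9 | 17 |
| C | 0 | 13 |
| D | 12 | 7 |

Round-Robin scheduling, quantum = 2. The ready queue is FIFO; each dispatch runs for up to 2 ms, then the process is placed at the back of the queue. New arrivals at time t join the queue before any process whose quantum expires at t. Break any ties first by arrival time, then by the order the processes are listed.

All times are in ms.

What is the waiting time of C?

8

Gantt: | C 0-10 | B 10-12 | C 12-14 | A 14-16 | D 16-18 | B 18-20 | C 20-21 | A 21-23 | D 23-25 | B 25-27 | A 27-29 | D 29-31 | B 31-33 | A 33-35 | D 35-36 | B 36-38 | A 38-40 | B 40-42 | A 42-44 | B 44-46 | A 46-47 | B 47-50 |
Completion: A=47  B=50  C=21  D=36
Waiting(C) = turnaround − burst = 21 − 13 = 8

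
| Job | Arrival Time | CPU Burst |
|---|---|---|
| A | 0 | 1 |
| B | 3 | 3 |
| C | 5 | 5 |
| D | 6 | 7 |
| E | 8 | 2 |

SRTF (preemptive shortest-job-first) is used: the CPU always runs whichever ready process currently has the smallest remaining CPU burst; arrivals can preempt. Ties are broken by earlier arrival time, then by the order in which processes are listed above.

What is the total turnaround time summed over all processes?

Gantt: | A 0-1 | idle 1-3 | B 3-6 | C 6-8 | E 8-10 | C 10-13 | D 13-20 |
Completion: A=1  B=6  C=13  D=20  E=10
Turnaround (C−A): A=1  B=3  C=8  D=14  E=2
Turnaround = completion − arrival: A=1, B=3, C=8, D=14, E=2
Total turnaround = 1 + 3 + 8 + 14 + 2 = 28

28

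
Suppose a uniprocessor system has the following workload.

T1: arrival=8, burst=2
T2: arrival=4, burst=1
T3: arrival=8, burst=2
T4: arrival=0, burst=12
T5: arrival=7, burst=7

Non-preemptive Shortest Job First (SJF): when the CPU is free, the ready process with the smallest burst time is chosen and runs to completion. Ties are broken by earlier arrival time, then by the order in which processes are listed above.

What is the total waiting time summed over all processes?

Gantt: | T4 0-12 | T2 12-13 | T1 13-15 | T3 15-17 | T5 17-24 |
Completion: T1=15  T2=13  T3=17  T4=12  T5=24
Waiting = turnaround − burst: T1=5, T2=8, T3=7, T4=0, T5=10
Total waiting = 5 + 8 + 7 + 0 + 10 = 30

30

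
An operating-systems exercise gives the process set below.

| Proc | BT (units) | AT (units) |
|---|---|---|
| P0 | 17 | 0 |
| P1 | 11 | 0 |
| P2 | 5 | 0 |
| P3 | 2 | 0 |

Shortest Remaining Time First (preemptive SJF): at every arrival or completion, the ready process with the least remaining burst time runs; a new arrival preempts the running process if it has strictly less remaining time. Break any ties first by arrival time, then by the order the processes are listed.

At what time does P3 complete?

2

Schedule: | P3 0-2 | P2 2-7 | P1 7-18 | P0 18-35 |
Completion: P0=35  P1=18  P2=7  P3=2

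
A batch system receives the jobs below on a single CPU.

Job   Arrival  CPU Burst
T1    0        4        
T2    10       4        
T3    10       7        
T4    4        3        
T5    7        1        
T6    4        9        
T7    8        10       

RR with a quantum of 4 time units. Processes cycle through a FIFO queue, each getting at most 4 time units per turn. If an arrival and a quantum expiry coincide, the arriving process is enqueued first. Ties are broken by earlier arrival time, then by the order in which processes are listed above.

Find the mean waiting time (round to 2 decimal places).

10.14

Schedule: | T1 0-4 | T4 4-7 | T6 7-11 | T5 11-12 | T7 12-16 | T2 16-20 | T3 20-24 | T6 24-28 | T7 28-32 | T3 32-35 | T6 35-36 | T7 36-38 |
Completion: T1=4  T2=20  T3=35  T4=7  T5=12  T6=36  T7=38
Turnaround (C−A): T1=4  T2=10  T3=25  T4=3  T5=5  T6=32  T7=30
Waiting times: T1=0, T2=6, T3=18, T4=0, T5=4, T6=23, T7=20
Average waiting = (0+6+18+0+4+23+20) / 7 = 71/7 = 10.14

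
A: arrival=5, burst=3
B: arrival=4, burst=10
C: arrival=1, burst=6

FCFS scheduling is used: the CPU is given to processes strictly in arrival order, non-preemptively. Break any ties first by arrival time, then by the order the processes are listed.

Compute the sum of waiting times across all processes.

Gantt: | idle 0-1 | C 1-7 | B 7-17 | A 17-20 |
Completion: A=20  B=17  C=7
Waiting = turnaround − burst: A=12, B=3, C=0
Total waiting = 12 + 3 + 0 = 15

15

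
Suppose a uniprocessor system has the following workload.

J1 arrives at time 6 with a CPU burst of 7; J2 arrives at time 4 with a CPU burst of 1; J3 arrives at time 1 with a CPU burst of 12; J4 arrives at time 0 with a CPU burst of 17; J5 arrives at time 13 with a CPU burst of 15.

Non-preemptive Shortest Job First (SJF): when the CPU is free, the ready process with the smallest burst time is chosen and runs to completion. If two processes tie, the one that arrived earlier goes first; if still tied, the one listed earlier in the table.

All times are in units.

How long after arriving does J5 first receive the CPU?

24

Gantt: | J4 0-17 | J2 17-18 | J1 18-25 | J3 25-37 | J5 37-52 |
Completion: J1=25  J2=18  J3=37  J4=17  J5=52
Response(J5) = first start − arrival = 37 − 13 = 24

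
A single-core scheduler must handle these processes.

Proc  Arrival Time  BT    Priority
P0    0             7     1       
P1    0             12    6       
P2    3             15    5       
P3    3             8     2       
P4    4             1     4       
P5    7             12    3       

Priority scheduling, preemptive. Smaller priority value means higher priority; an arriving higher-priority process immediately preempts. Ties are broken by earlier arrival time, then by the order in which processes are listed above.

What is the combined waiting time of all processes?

103

Gantt: | P0 0-7 | P3 7-15 | P5 15-27 | P4 27-28 | P2 28-43 | P1 43-55 |
Completion: P0=7  P1=55  P2=43  P3=15  P4=28  P5=27
Waiting = turnaround − burst: P0=0, P1=43, P2=25, P3=4, P4=23, P5=8
Total waiting = 0 + 43 + 25 + 4 + 23 + 8 = 103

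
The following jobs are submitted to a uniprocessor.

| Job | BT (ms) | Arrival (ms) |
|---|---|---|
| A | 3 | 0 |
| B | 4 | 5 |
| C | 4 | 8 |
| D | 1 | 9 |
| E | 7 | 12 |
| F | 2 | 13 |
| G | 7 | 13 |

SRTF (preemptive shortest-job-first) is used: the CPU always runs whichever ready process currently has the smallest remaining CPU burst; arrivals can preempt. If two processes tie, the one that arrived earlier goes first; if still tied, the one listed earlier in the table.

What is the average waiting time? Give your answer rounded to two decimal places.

Schedule: | A 0-3 | idle 3-5 | B 5-9 | D 9-10 | C 10-14 | F 14-16 | E 16-23 | G 23-30 |
Completion: A=3  B=9  C=14  D=10  E=23  F=16  G=30
Turnaround (C−A): A=3  B=4  C=6  D=1  E=11  F=3  G=17
Waiting times: A=0, B=0, C=2, D=0, E=4, F=1, G=10
Average waiting = (0+0+2+0+4+1+10) / 7 = 17/7 = 2.43

2.43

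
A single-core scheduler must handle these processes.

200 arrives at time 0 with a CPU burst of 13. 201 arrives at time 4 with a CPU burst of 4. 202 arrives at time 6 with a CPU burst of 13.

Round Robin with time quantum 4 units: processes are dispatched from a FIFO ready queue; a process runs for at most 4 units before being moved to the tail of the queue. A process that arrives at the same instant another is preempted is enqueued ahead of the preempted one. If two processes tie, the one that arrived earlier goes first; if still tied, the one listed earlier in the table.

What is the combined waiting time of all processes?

23

Schedule: | 200 0-4 | 201 4-8 | 200 8-12 | 202 12-16 | 200 16-20 | 202 20-24 | 200 24-25 | 202 25-30 |
Completion: 200=25  201=8  202=30
Turnaround (C−A): 200=25  201=4  202=24
Waiting = turnaround − burst: 200=12, 201=0, 202=11
Total waiting = 12 + 0 + 11 = 23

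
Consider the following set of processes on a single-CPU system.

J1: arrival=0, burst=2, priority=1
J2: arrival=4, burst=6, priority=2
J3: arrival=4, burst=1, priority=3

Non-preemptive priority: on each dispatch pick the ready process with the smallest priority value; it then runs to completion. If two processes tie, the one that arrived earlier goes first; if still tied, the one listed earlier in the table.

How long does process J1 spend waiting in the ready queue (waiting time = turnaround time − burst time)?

Gantt: | J1 0-2 | idle 2-4 | J2 4-10 | J3 10-11 |
Completion: J1=2  J2=10  J3=11
Turnaround (C−A): J1=2  J2=6  J3=7
Waiting(J1) = turnaround − burst = 2 − 2 = 0

0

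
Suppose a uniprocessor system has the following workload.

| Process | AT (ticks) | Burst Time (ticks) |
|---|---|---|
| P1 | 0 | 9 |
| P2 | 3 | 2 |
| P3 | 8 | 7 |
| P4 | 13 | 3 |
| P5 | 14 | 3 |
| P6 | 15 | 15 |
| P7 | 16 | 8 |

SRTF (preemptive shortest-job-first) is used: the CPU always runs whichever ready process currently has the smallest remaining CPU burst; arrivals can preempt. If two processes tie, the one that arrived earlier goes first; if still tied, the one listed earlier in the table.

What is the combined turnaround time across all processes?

85

Gantt: | P1 0-3 | P2 3-5 | P1 5-11 | P3 11-13 | P4 13-16 | P5 16-19 | P3 19-24 | P7 24-32 | P6 32-47 |
Completion: P1=11  P2=5  P3=24  P4=16  P5=19  P6=47  P7=32
Turnaround = completion − arrival: P1=11, P2=2, P3=16, P4=3, P5=5, P6=32, P7=16
Total turnaround = 11 + 2 + 16 + 3 + 5 + 32 + 16 = 85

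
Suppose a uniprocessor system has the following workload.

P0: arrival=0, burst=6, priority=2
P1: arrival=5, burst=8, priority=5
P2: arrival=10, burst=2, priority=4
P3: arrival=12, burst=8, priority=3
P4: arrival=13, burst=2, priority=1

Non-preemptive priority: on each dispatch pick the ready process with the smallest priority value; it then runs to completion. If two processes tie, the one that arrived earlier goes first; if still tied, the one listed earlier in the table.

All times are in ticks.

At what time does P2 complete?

Gantt: | P0 0-6 | P1 6-14 | P4 14-16 | P3 16-24 | P2 24-26 |
Completion: P0=6  P1=14  P2=26  P3=24  P4=16
Turnaround (C−A): P0=6  P1=9  P2=16  P3=12  P4=3

26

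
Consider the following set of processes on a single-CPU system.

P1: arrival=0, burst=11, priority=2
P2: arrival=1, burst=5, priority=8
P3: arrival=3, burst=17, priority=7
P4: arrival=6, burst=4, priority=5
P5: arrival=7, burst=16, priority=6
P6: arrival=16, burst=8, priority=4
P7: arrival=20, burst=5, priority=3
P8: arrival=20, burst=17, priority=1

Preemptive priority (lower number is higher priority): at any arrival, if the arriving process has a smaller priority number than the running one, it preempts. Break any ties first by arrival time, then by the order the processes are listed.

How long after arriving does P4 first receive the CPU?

5

Timeline: | P1 0-11 | P4 11-15 | P5 15-16 | P6 16-20 | P8 20-37 | P7 37-42 | P6 42-46 | P5 46-61 | P3 61-78 | P2 78-83 |
Completion: P1=11  P2=83  P3=78  P4=15  P5=61  P6=46  P7=42  P8=37
Response(P4) = first start − arrival = 11 − 6 = 5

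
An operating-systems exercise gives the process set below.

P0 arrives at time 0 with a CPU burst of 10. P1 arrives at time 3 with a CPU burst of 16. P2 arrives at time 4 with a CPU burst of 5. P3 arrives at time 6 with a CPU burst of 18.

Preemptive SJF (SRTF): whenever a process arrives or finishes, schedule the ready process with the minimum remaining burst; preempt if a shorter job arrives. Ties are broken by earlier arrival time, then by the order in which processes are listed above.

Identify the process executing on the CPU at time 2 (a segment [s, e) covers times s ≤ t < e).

Schedule: | P0 0-4 | P2 4-9 | P0 9-15 | P1 15-31 | P3 31-49 |
Completion: P0=15  P1=31  P2=9  P3=49
Turnaround (C−A): P0=15  P1=28  P2=5  P3=43

P0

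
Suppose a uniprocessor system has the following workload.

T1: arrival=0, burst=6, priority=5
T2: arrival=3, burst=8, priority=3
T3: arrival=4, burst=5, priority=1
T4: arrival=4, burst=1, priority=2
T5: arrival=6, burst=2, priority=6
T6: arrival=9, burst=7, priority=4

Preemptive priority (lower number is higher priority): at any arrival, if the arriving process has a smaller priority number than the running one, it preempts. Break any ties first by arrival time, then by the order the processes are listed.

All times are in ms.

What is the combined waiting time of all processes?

61

Schedule: | T1 0-3 | T2 3-4 | T3 4-9 | T4 9-10 | T2 10-17 | T6 17-24 | T1 24-27 | T5 27-29 |
Completion: T1=27  T2=17  T3=9  T4=10  T5=29  T6=24
Waiting = turnaround − burst: T1=21, T2=6, T3=0, T4=5, T5=21, T6=8
Total waiting = 21 + 6 + 0 + 5 + 21 + 8 = 61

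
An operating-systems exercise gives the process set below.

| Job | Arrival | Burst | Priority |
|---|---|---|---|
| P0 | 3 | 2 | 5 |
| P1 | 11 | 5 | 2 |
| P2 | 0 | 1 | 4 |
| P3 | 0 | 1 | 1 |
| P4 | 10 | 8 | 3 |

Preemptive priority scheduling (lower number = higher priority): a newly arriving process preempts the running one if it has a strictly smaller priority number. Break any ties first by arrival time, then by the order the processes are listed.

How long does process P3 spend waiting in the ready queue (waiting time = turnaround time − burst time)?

0

Timeline: | P3 0-1 | P2 1-2 | idle 2-3 | P0 3-5 | idle 5-10 | P4 10-11 | P1 11-16 | P4 16-23 |
Completion: P0=5  P1=16  P2=2  P3=1  P4=23
Turnaround (C−A): P0=2  P1=5  P2=2  P3=1  P4=13
Waiting(P3) = turnaround − burst = 1 − 1 = 0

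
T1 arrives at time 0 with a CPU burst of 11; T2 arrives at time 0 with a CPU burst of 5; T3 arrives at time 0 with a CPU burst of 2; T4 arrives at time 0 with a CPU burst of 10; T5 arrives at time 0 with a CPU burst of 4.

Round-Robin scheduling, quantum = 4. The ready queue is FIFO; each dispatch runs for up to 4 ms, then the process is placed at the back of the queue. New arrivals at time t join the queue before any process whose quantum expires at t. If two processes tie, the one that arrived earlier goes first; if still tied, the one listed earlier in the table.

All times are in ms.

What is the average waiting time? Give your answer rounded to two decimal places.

16.20

Gantt: | T1 0-4 | T2 4-8 | T3 8-10 | T4 10-14 | T5 14-18 | T1 18-22 | T2 22-23 | T4 23-27 | T1 27-30 | T4 30-32 |
Completion: T1=30  T2=23  T3=10  T4=32  T5=18
Turnaround (C−A): T1=30  T2=23  T3=10  T4=32  T5=18
Waiting times: T1=19, T2=18, T3=8, T4=22, T5=14
Average waiting = (19+18+8+22+14) / 5 = 81/5 = 16.20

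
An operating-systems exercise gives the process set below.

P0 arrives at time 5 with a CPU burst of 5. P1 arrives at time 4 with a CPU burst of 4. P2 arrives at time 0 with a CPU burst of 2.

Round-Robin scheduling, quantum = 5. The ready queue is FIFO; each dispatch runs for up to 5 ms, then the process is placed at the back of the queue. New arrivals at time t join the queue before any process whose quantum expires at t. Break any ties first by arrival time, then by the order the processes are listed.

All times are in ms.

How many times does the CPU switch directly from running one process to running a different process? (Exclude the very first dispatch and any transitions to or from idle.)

Timeline: | P2 0-2 | idle 2-4 | P1 4-8 | P0 8-13 |
Completion: P0=13  P1=8  P2=2
Turnaround (C−A): P0=8  P1=4  P2=2

1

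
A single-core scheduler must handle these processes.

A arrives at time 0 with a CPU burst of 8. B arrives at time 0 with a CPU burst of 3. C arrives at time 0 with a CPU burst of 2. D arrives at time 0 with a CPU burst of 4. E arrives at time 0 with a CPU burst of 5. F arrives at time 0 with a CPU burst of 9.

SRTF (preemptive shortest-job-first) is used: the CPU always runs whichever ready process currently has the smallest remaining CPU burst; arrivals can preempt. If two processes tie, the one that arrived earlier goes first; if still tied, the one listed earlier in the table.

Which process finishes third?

Timeline: | C 0-2 | B 2-5 | D 5-9 | E 9-14 | A 14-22 | F 22-31 |
Completion: A=22  B=5  C=2  D=9  E=14  F=31
Turnaround (C−A): A=22  B=5  C=2  D=9  E=14  F=31
Finish order: C → B → D → E → A → F

D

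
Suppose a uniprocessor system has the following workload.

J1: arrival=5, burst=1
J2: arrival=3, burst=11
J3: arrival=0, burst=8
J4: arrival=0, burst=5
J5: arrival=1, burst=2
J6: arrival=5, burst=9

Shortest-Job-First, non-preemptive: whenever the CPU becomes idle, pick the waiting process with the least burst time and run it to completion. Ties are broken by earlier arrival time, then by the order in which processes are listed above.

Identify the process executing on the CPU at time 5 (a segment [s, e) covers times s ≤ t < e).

Gantt: | J4 0-5 | J1 5-6 | J5 6-8 | J3 8-16 | J6 16-25 | J2 25-36 |
Completion: J1=6  J2=36  J3=16  J4=5  J5=8  J6=25
Turnaround (C−A): J1=1  J2=33  J3=16  J4=5  J5=7  J6=20

J1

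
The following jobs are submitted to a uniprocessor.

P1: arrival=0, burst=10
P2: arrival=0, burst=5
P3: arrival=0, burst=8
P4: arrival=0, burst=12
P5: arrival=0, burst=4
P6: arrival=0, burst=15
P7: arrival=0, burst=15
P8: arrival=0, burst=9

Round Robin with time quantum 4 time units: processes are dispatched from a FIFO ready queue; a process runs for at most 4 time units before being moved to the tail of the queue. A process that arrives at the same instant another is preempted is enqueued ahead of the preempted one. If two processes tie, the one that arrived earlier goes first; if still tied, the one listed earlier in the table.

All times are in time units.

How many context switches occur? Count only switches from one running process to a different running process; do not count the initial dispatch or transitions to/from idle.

Gantt: | P1 0-4 | P2 4-8 | P3 8-12 | P4 12-16 | P5 16-20 | P6 20-24 | P7 24-28 | P8 28-32 | P1 32-36 | P2 36-37 | P3 37-41 | P4 41-45 | P6 45-49 | P7 49-53 | P8 53-57 | P1 57-59 | P4 59-63 | P6 63-67 | P7 67-71 | P8 71-72 | P6 72-75 | P7 75-78 |
Completion: P1=59  P2=37  P3=41  P4=63  P5=20  P6=75  P7=78  P8=72

21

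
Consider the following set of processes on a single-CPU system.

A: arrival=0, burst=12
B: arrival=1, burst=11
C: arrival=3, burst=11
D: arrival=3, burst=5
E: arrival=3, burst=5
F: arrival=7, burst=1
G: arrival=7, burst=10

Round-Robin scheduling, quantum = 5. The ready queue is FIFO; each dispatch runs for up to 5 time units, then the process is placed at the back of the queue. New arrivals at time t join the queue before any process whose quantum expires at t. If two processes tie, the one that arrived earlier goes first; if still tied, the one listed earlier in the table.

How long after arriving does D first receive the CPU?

12

Timeline: | A 0-5 | B 5-10 | C 10-15 | D 15-20 | E 20-25 | A 25-30 | F 30-31 | G 31-36 | B 36-41 | C 41-46 | A 46-48 | G 48-53 | B 53-54 | C 54-55 |
Completion: A=48  B=54  C=55  D=20  E=25  F=31  G=53
Turnaround (C−A): A=48  B=53  C=52  D=17  E=22  F=24  G=46
Response(D) = first start − arrival = 15 − 3 = 12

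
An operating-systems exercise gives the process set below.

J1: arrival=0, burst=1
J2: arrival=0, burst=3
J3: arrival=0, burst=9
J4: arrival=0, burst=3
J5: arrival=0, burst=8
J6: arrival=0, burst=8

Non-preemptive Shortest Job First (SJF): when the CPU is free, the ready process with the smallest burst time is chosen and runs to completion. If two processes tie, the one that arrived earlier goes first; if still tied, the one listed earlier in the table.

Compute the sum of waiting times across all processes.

Timeline: | J1 0-1 | J2 1-4 | J4 4-7 | J5 7-15 | J6 15-23 | J3 23-32 |
Completion: J1=1  J2=4  J3=32  J4=7  J5=15  J6=23
Turnaround (C−A): J1=1  J2=4  J3=32  J4=7  J5=15  J6=23
Waiting = turnaround − burst: J1=0, J2=1, J3=23, J4=4, J5=7, J6=15
Total waiting = 0 + 1 + 23 + 4 + 7 + 15 = 50

50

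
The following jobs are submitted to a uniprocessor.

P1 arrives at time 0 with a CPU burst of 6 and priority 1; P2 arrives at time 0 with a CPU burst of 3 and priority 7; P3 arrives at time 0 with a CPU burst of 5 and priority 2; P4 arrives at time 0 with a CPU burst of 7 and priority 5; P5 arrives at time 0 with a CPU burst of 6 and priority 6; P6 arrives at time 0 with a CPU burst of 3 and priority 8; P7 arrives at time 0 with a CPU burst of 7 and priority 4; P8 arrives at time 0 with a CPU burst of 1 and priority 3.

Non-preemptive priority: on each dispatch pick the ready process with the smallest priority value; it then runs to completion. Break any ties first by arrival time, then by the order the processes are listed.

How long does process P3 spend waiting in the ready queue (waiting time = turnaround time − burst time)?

Schedule: | P1 0-6 | P3 6-11 | P8 11-12 | P7 12-19 | P4 19-26 | P5 26-32 | P2 32-35 | P6 35-38 |
Completion: P1=6  P2=35  P3=11  P4=26  P5=32  P6=38  P7=19  P8=12
Turnaround (C−A): P1=6  P2=35  P3=11  P4=26  P5=32  P6=38  P7=19  P8=12
Waiting(P3) = turnaround − burst = 11 − 5 = 6

6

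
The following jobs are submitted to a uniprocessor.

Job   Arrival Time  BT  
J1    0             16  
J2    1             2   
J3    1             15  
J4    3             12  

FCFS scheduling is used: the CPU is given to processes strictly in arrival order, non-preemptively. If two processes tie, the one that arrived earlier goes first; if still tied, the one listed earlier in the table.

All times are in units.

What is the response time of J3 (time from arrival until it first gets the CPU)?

17

Schedule: | J1 0-16 | J2 16-18 | J3 18-33 | J4 33-45 |
Completion: J1=16  J2=18  J3=33  J4=45
Turnaround (C−A): J1=16  J2=17  J3=32  J4=42
Response(J3) = first start − arrival = 18 − 1 = 17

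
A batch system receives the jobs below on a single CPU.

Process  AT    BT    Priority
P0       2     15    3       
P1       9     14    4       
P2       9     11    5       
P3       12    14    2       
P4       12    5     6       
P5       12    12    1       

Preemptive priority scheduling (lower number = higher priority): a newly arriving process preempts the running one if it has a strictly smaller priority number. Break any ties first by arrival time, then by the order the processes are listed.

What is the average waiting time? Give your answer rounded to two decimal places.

Gantt: | idle 0-2 | P0 2-12 | P5 12-24 | P3 24-38 | P0 38-43 | P1 43-57 | P2 57-68 | P4 68-73 |
Completion: P0=43  P1=57  P2=68  P3=38  P4=73  P5=24
Turnaround (C−A): P0=41  P1=48  P2=59  P3=26  P4=61  P5=12
Waiting times: P0=26, P1=34, P2=48, P3=12, P4=56, P5=0
Average waiting = (26+34+48+12+56+0) / 6 = 176/6 = 29.33

29.33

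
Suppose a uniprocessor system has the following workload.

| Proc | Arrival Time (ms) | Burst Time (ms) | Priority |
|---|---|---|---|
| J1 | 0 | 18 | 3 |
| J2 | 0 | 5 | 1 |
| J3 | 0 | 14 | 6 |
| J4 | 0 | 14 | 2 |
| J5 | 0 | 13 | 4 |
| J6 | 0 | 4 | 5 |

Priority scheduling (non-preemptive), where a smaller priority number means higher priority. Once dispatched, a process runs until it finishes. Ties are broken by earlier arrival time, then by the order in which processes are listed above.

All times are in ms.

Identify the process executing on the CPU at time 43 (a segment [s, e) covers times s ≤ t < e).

Schedule: | J2 0-5 | J4 5-19 | J1 19-37 | J5 37-50 | J6 50-54 | J3 54-68 |
Completion: J1=37  J2=5  J3=68  J4=19  J5=50  J6=54
Turnaround (C−A): J1=37  J2=5  J3=68  J4=19  J5=50  J6=54

J5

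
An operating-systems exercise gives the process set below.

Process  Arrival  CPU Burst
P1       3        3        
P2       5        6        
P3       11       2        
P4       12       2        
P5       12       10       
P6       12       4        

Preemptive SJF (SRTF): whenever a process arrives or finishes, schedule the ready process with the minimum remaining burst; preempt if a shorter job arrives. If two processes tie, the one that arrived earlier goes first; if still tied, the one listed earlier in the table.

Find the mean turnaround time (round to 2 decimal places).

7.17

Gantt: | idle 0-3 | P1 3-6 | P2 6-12 | P3 12-14 | P4 14-16 | P6 16-20 | P5 20-30 |
Completion: P1=6  P2=12  P3=14  P4=16  P5=30  P6=20
Turnaround (C−A): P1=3  P2=7  P3=3  P4=4  P5=18  P6=8
Turnaround times: P1=3, P2=7, P3=3, P4=4, P5=18, P6=8
Average turnaround = (3+7+3+4+18+8) / 6 = 43/6 = 7.17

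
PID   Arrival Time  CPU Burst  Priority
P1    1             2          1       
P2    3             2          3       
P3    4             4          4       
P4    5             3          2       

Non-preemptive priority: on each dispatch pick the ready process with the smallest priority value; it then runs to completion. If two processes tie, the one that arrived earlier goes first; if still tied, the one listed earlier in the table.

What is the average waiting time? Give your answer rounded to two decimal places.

1.00

Schedule: | idle 0-1 | P1 1-3 | P2 3-5 | P4 5-8 | P3 8-12 |
Completion: P1=3  P2=5  P3=12  P4=8
Turnaround (C−A): P1=2  P2=2  P3=8  P4=3
Waiting times: P1=0, P2=0, P3=4, P4=0
Average waiting = (0+0+4+0) / 4 = 4/4 = 1.00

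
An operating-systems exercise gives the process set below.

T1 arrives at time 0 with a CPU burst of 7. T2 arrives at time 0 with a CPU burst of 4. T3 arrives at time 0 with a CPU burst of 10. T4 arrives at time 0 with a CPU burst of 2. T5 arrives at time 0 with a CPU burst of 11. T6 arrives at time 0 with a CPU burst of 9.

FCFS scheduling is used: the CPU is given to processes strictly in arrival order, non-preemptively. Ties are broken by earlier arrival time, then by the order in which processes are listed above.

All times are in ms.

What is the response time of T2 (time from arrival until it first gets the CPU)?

7

Gantt: | T1 0-7 | T2 7-11 | T3 11-21 | T4 21-23 | T5 23-34 | T6 34-43 |
Completion: T1=7  T2=11  T3=21  T4=23  T5=34  T6=43
Turnaround (C−A): T1=7  T2=11  T3=21  T4=23  T5=34  T6=43
Response(T2) = first start − arrival = 7 − 0 = 7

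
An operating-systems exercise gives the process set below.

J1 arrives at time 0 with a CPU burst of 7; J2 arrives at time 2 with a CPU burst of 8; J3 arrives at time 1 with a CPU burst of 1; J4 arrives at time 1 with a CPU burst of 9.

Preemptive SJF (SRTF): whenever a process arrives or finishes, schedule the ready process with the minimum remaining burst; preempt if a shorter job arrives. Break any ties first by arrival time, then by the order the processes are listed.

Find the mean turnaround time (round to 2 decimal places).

11.75

Schedule: | J1 0-1 | J3 1-2 | J1 2-8 | J2 8-16 | J4 16-25 |
Completion: J1=8  J2=16  J3=2  J4=25
Turnaround (C−A): J1=8  J2=14  J3=1  J4=24
Turnaround times: J1=8, J2=14, J3=1, J4=24
Average turnaround = (8+14+1+24) / 4 = 47/4 = 11.75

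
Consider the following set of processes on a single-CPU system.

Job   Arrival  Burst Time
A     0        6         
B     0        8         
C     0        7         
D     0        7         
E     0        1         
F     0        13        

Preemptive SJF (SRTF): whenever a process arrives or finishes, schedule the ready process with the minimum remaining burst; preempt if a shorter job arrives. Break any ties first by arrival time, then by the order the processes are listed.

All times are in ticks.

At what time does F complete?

42

Gantt: | E 0-1 | A 1-7 | C 7-14 | D 14-21 | B 21-29 | F 29-42 |
Completion: A=7  B=29  C=14  D=21  E=1  F=42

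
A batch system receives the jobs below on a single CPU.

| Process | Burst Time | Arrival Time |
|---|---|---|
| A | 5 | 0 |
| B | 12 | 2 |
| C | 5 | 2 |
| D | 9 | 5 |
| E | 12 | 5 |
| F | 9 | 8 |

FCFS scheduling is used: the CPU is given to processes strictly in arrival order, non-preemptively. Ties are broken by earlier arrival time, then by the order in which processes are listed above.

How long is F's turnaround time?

Gantt: | A 0-5 | B 5-17 | C 17-22 | D 22-31 | E 31-43 | F 43-52 |
Completion: A=5  B=17  C=22  D=31  E=43  F=52
Turnaround(F) = completion − arrival = 52 − 8 = 44

44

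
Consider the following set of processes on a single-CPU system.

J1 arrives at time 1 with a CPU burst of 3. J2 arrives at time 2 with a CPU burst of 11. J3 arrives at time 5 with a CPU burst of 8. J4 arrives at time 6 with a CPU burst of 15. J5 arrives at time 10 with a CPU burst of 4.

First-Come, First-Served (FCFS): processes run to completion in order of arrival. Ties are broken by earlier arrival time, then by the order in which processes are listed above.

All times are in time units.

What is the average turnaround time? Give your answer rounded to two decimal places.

Timeline: | idle 0-1 | J1 1-4 | J2 4-15 | J3 15-23 | J4 23-38 | J5 38-42 |
Completion: J1=4  J2=15  J3=23  J4=38  J5=42
Turnaround (C−A): J1=3  J2=13  J3=18  J4=32  J5=32
Turnaround times: J1=3, J2=13, J3=18, J4=32, J5=32
Average turnaround = (3+13+18+32+32) / 5 = 98/5 = 19.60

19.60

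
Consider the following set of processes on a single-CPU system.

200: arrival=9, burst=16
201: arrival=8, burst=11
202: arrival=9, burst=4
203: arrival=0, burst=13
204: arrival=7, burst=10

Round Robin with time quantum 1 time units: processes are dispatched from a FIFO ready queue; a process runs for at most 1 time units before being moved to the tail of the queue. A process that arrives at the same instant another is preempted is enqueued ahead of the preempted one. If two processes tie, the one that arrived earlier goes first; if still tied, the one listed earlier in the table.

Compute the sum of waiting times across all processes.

120

Schedule: | 203 0-7 | 204 7-8 | 203 8-9 | 201 9-10 | 204 10-11 | 200 11-12 | 202 12-13 | 203 13-14 | 201 14-15 | 204 15-16 | 200 16-17 | 202 17-18 | 203 18-19 | 201 19-20 | 204 20-21 | 200 21-22 | 202 22-23 | 203 23-24 | 201 24-25 | 204 25-26 | 200 26-27 | 202 27-28 | 203 28-29 | 201 29-30 | 204 30-31 | 200 31-32 | 203 32-33 | 201 33-34 | 204 34-35 | 200 35-36 | 201 36-37 | 204 37-38 | 200 38-39 | 201 39-40 | 204 40-41 | 200 41-42 | 201 42-43 | 204 43-44 | 200 44-45 | 201 45-46 | 200 46-47 | 201 47-48 | 200 48-54 |
Completion: 200=54  201=48  202=28  203=33  204=44
Turnaround (C−A): 200=45  201=40  202=19  203=33  204=37
Waiting = turnaround − burst: 200=29, 201=29, 202=15, 203=20, 204=27
Total waiting = 29 + 29 + 15 + 20 + 27 = 120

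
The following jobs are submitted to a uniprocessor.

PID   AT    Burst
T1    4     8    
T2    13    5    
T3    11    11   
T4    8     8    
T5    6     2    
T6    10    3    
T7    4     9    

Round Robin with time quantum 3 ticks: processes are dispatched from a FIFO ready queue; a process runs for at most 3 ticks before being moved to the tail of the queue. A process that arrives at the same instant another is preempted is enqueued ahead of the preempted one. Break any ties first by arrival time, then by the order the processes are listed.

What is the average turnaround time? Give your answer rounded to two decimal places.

Timeline: | idle 0-4 | T1 4-7 | T7 7-10 | T5 10-12 | T1 12-15 | T4 15-18 | T6 18-21 | T7 21-24 | T3 24-27 | T2 27-30 | T1 30-32 | T4 32-35 | T7 35-38 | T3 38-41 | T2 41-43 | T4 43-45 | T3 45-50 |
Completion: T1=32  T2=43  T3=50  T4=45  T5=12  T6=21  T7=38
Turnaround (C−A): T1=28  T2=30  T3=39  T4=37  T5=6  T6=11  T7=34
Turnaround times: T1=28, T2=30, T3=39, T4=37, T5=6, T6=11, T7=34
Average turnaround = (28+30+39+37+6+11+34) / 7 = 185/7 = 26.43

26.43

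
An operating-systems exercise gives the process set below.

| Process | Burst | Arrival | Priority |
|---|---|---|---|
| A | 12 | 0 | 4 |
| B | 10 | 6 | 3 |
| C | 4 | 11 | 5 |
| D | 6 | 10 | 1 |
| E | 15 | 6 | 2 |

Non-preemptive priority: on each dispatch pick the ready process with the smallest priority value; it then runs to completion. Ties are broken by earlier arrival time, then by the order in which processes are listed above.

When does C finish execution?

47

Schedule: | A 0-12 | D 12-18 | E 18-33 | B 33-43 | C 43-47 |
Completion: A=12  B=43  C=47  D=18  E=33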